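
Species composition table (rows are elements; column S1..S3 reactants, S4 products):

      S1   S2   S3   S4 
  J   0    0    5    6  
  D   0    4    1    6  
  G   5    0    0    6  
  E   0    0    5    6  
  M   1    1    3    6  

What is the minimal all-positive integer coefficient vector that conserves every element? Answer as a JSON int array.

Coefficients: [6, 6, 6, 5]

J: 6·0+6·0+6·5 = 30 | 5·6 = 30
D: 6·0+6·4+6·1 = 30 | 5·6 = 30
G: 6·5+6·0+6·0 = 30 | 5·6 = 30
E: 6·0+6·0+6·5 = 30 | 5·6 = 30
M: 6·1+6·1+6·3 = 30 | 5·6 = 30
gcd(6,6,6,5) = 1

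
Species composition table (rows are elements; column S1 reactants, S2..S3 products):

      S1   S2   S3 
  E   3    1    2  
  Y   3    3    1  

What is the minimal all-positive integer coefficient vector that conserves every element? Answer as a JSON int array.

Coefficients: [5, 3, 6]

E: 5·3 = 15 | 3·1+6·2 = 15
Y: 5·3 = 15 | 3·3+6·1 = 15
gcd(5,3,6) = 1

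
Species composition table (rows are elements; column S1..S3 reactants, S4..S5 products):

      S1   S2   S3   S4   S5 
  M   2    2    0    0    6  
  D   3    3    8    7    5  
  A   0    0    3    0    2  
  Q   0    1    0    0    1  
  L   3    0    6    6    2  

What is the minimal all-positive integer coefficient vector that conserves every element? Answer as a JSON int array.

M: 6·2+3·2+2·0 = 18 | 4·0+3·6 = 18
D: 6·3+3·3+2·8 = 43 | 4·7+3·5 = 43
A: 6·0+3·0+2·3 = 6 | 4·0+3·2 = 6
Q: 6·0+3·1+2·0 = 3 | 4·0+3·1 = 3
L: 6·3+3·0+2·6 = 30 | 4·6+3·2 = 30
gcd(6,3,2,4,3) = 1

Coefficients: [6, 3, 2, 4, 3]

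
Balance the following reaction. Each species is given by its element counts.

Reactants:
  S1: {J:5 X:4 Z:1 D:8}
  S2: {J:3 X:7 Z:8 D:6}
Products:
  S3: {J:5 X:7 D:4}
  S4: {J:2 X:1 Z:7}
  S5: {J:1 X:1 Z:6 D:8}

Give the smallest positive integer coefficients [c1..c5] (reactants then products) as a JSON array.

Coefficients: [5, 4, 6, 1, 5]

J: 5·5+4·3 = 37 | 6·5+1·2+5·1 = 37
X: 5·4+4·7 = 48 | 6·7+1·1+5·1 = 48
Z: 5·1+4·8 = 37 | 6·0+1·7+5·6 = 37
D: 5·8+4·6 = 64 | 6·4+1·0+5·8 = 64
gcd(5,4,6,1,5) = 1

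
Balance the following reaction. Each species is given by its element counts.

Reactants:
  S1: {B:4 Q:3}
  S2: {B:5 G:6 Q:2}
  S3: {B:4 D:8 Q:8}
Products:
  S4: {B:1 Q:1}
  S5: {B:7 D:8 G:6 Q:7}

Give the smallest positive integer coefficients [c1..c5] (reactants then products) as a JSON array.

Coefficients: [1, 1, 1, 6, 1]

B: 1·4+1·5+1·4 = 13 | 6·1+1·7 = 13
D: 1·0+1·0+1·8 = 8 | 6·0+1·8 = 8
G: 1·0+1·6+1·0 = 6 | 6·0+1·6 = 6
Q: 1·3+1·2+1·8 = 13 | 6·1+1·7 = 13
gcd(1,1,1,6,1) = 1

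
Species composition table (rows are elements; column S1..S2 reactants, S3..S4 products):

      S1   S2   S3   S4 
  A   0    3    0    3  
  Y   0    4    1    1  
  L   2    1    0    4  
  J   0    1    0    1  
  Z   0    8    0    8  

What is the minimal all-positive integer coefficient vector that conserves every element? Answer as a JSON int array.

A: 3·0+2·3 = 6 | 6·0+2·3 = 6
Y: 3·0+2·4 = 8 | 6·1+2·1 = 8
L: 3·2+2·1 = 8 | 6·0+2·4 = 8
J: 3·0+2·1 = 2 | 6·0+2·1 = 2
Z: 3·0+2·8 = 16 | 6·0+2·8 = 16
gcd(3,2,6,2) = 1

Coefficients: [3, 2, 6, 2]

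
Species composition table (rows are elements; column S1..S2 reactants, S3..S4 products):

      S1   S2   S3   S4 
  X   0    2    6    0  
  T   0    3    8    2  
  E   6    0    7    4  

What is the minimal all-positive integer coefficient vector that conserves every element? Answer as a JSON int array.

X: 3·0+6·2 = 12 | 2·6+1·0 = 12
T: 3·0+6·3 = 18 | 2·8+1·2 = 18
E: 3·6+6·0 = 18 | 2·7+1·4 = 18
gcd(3,6,2,1) = 1

Coefficients: [3, 6, 2, 1]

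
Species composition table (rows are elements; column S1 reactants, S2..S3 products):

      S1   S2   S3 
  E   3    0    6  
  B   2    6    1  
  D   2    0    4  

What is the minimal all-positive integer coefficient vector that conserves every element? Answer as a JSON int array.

Coefficients: [4, 1, 2]

E: 4·3 = 12 | 1·0+2·6 = 12
B: 4·2 = 8 | 1·6+2·1 = 8
D: 4·2 = 8 | 1·0+2·4 = 8
gcd(4,1,2) = 1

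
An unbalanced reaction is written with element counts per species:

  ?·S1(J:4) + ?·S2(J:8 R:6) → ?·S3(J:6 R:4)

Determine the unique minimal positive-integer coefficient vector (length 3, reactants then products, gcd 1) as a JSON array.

Coefficients: [1, 4, 6]

J: 1·4+4·8 = 36 | 6·6 = 36
R: 1·0+4·6 = 24 | 6·4 = 24
gcd(1,4,6) = 1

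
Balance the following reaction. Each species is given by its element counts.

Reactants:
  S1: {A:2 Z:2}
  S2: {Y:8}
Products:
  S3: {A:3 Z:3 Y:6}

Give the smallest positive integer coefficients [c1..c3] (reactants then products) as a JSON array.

Coefficients: [6, 3, 4]

A: 6·2+3·0 = 12 | 4·3 = 12
Z: 6·2+3·0 = 12 | 4·3 = 12
Y: 6·0+3·8 = 24 | 4·6 = 24
gcd(6,3,4) = 1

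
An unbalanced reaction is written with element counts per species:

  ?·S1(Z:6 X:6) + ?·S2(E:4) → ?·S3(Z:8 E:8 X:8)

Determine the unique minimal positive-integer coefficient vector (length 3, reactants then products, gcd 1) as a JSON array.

Z: 4·6+6·0 = 24 | 3·8 = 24
E: 4·0+6·4 = 24 | 3·8 = 24
X: 4·6+6·0 = 24 | 3·8 = 24
gcd(4,6,3) = 1

Coefficients: [4, 6, 3]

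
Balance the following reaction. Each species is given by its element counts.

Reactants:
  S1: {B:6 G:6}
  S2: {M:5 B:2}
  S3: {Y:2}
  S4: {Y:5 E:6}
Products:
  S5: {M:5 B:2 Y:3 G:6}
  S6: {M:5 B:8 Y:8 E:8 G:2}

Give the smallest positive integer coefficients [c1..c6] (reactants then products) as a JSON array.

M: 3·0+5·5+5·0+4·0 = 25 | 2·5+3·5 = 25
B: 3·6+5·2+5·0+4·0 = 28 | 2·2+3·8 = 28
Y: 3·0+5·0+5·2+4·5 = 30 | 2·3+3·8 = 30
E: 3·0+5·0+5·0+4·6 = 24 | 2·0+3·8 = 24
G: 3·6+5·0+5·0+4·0 = 18 | 2·6+3·2 = 18
gcd(3,5,5,4,2,3) = 1

Coefficients: [3, 5, 5, 4, 2, 3]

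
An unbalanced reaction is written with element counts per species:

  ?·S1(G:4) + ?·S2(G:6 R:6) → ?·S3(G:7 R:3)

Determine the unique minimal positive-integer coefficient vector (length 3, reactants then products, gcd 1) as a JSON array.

G: 2·4+1·6 = 14 | 2·7 = 14
R: 2·0+1·6 = 6 | 2·3 = 6
gcd(2,1,2) = 1

Coefficients: [2, 1, 2]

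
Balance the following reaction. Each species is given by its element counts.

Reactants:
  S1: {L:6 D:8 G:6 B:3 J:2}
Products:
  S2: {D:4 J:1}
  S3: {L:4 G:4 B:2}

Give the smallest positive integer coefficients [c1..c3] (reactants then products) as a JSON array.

L: 2·6 = 12 | 4·0+3·4 = 12
D: 2·8 = 16 | 4·4+3·0 = 16
G: 2·6 = 12 | 4·0+3·4 = 12
B: 2·3 = 6 | 4·0+3·2 = 6
J: 2·2 = 4 | 4·1+3·0 = 4
gcd(2,4,3) = 1

Coefficients: [2, 4, 3]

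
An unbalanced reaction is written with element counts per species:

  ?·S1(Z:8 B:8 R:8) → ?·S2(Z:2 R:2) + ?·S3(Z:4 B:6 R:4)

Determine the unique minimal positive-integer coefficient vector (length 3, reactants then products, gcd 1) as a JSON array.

Z: 3·8 = 24 | 4·2+4·4 = 24
B: 3·8 = 24 | 4·0+4·6 = 24
R: 3·8 = 24 | 4·2+4·4 = 24
gcd(3,4,4) = 1

Coefficients: [3, 4, 4]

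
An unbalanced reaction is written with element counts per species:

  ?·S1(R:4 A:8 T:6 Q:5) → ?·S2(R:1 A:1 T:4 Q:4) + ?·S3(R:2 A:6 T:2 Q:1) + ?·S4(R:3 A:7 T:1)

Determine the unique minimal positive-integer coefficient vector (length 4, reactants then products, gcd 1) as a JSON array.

R: 5·4 = 20 | 6·1+1·2+4·3 = 20
A: 5·8 = 40 | 6·1+1·6+4·7 = 40
T: 5·6 = 30 | 6·4+1·2+4·1 = 30
Q: 5·5 = 25 | 6·4+1·1+4·0 = 25
gcd(5,6,1,4) = 1

Coefficients: [5, 6, 1, 4]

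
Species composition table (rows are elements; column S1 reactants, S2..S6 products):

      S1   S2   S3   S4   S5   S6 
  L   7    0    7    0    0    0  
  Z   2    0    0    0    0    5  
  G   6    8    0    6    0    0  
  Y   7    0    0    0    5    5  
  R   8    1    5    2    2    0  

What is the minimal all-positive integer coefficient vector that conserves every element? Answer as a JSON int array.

Coefficients: [5, 3, 5, 1, 5, 2]

L: 5·7 = 35 | 3·0+5·7+1·0+5·0+2·0 = 35
Z: 5·2 = 10 | 3·0+5·0+1·0+5·0+2·5 = 10
G: 5·6 = 30 | 3·8+5·0+1·6+5·0+2·0 = 30
Y: 5·7 = 35 | 3·0+5·0+1·0+5·5+2·5 = 35
R: 5·8 = 40 | 3·1+5·5+1·2+5·2+2·0 = 40
gcd(5,3,5,1,5,2) = 1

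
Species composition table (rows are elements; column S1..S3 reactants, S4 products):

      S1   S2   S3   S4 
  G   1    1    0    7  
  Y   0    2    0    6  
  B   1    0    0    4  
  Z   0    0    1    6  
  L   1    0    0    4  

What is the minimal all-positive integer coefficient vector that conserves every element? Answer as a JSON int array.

G: 4·1+3·1+6·0 = 7 | 1·7 = 7
Y: 4·0+3·2+6·0 = 6 | 1·6 = 6
B: 4·1+3·0+6·0 = 4 | 1·4 = 4
Z: 4·0+3·0+6·1 = 6 | 1·6 = 6
L: 4·1+3·0+6·0 = 4 | 1·4 = 4
gcd(4,3,6,1) = 1

Coefficients: [4, 3, 6, 1]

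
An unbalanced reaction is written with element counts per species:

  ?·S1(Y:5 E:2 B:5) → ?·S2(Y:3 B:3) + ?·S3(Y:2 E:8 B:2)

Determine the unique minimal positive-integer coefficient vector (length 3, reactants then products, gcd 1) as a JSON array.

Coefficients: [4, 6, 1]

Y: 4·5 = 20 | 6·3+1·2 = 20
E: 4·2 = 8 | 6·0+1·8 = 8
B: 4·5 = 20 | 6·3+1·2 = 20
gcd(4,6,1) = 1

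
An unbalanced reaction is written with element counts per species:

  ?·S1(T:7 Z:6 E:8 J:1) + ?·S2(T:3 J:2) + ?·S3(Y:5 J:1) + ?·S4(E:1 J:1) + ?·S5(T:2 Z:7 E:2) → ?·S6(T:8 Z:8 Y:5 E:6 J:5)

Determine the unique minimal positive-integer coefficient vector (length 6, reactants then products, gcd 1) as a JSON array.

Coefficients: [2, 6, 5, 6, 4, 5]

T: 2·7+6·3+5·0+6·0+4·2 = 40 | 5·8 = 40
Z: 2·6+6·0+5·0+6·0+4·7 = 40 | 5·8 = 40
Y: 2·0+6·0+5·5+6·0+4·0 = 25 | 5·5 = 25
E: 2·8+6·0+5·0+6·1+4·2 = 30 | 5·6 = 30
J: 2·1+6·2+5·1+6·1+4·0 = 25 | 5·5 = 25
gcd(2,6,5,6,4,5) = 1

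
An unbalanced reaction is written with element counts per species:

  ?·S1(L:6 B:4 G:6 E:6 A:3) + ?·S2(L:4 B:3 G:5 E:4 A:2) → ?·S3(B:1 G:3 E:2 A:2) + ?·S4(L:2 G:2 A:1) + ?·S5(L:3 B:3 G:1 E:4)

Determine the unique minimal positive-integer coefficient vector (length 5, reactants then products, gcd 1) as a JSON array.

Coefficients: [3, 1, 3, 5, 4]

L: 3·6+1·4 = 22 | 3·0+5·2+4·3 = 22
B: 3·4+1·3 = 15 | 3·1+5·0+4·3 = 15
G: 3·6+1·5 = 23 | 3·3+5·2+4·1 = 23
E: 3·6+1·4 = 22 | 3·2+5·0+4·4 = 22
A: 3·3+1·2 = 11 | 3·2+5·1+4·0 = 11
gcd(3,1,3,5,4) = 1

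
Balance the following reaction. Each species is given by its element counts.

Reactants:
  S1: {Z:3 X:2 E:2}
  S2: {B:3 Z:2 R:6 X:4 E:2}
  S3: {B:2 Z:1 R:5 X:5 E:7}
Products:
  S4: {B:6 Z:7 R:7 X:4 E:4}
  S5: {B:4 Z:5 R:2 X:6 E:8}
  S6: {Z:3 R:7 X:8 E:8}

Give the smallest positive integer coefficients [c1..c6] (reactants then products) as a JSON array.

Coefficients: [6, 2, 4, 1, 2, 3]

B: 6·0+2·3+4·2 = 14 | 1·6+2·4+3·0 = 14
Z: 6·3+2·2+4·1 = 26 | 1·7+2·5+3·3 = 26
R: 6·0+2·6+4·5 = 32 | 1·7+2·2+3·7 = 32
X: 6·2+2·4+4·5 = 40 | 1·4+2·6+3·8 = 40
E: 6·2+2·2+4·7 = 44 | 1·4+2·8+3·8 = 44
gcd(6,2,4,1,2,3) = 1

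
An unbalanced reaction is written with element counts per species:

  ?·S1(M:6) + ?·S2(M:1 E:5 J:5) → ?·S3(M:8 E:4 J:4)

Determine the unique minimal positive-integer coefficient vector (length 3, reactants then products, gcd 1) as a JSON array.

M: 6·6+4·1 = 40 | 5·8 = 40
E: 6·0+4·5 = 20 | 5·4 = 20
J: 6·0+4·5 = 20 | 5·4 = 20
gcd(6,4,5) = 1

Coefficients: [6, 4, 5]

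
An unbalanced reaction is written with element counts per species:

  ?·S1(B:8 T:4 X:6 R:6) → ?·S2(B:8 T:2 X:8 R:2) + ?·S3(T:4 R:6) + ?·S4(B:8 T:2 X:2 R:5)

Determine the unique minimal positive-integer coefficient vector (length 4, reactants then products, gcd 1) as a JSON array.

Coefficients: [6, 4, 3, 2]

B: 6·8 = 48 | 4·8+3·0+2·8 = 48
T: 6·4 = 24 | 4·2+3·4+2·2 = 24
X: 6·6 = 36 | 4·8+3·0+2·2 = 36
R: 6·6 = 36 | 4·2+3·6+2·5 = 36
gcd(6,4,3,2) = 1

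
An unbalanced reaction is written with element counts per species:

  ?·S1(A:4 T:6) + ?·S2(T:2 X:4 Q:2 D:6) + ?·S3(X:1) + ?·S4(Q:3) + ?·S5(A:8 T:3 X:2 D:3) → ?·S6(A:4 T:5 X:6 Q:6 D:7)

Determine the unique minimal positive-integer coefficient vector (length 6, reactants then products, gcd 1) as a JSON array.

Coefficients: [1, 3, 4, 4, 1, 3]

A: 1·4+3·0+4·0+4·0+1·8 = 12 | 3·4 = 12
T: 1·6+3·2+4·0+4·0+1·3 = 15 | 3·5 = 15
X: 1·0+3·4+4·1+4·0+1·2 = 18 | 3·6 = 18
Q: 1·0+3·2+4·0+4·3+1·0 = 18 | 3·6 = 18
D: 1·0+3·6+4·0+4·0+1·3 = 21 | 3·7 = 21
gcd(1,3,4,4,1,3) = 1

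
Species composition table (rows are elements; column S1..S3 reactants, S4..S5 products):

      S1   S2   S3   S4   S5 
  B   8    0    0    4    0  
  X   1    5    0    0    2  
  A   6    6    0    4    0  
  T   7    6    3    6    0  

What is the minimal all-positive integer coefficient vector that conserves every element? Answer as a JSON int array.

B: 3·8+1·0+3·0 = 24 | 6·4+4·0 = 24
X: 3·1+1·5+3·0 = 8 | 6·0+4·2 = 8
A: 3·6+1·6+3·0 = 24 | 6·4+4·0 = 24
T: 3·7+1·6+3·3 = 36 | 6·6+4·0 = 36
gcd(3,1,3,6,4) = 1

Coefficients: [3, 1, 3, 6, 4]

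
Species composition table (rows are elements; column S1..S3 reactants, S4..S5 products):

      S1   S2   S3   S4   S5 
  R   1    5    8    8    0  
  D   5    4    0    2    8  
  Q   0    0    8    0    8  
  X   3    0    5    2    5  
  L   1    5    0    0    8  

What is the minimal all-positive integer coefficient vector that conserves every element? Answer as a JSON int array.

R: 4·1+4·5+3·8 = 48 | 6·8+3·0 = 48
D: 4·5+4·4+3·0 = 36 | 6·2+3·8 = 36
Q: 4·0+4·0+3·8 = 24 | 6·0+3·8 = 24
X: 4·3+4·0+3·5 = 27 | 6·2+3·5 = 27
L: 4·1+4·5+3·0 = 24 | 6·0+3·8 = 24
gcd(4,4,3,6,3) = 1

Coefficients: [4, 4, 3, 6, 3]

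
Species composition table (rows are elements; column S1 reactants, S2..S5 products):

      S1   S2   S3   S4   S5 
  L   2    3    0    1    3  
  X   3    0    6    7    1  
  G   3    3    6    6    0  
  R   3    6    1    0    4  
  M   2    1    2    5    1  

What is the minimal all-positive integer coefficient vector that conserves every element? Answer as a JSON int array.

L: 5·2 = 10 | 1·3+1·0+1·1+2·3 = 10
X: 5·3 = 15 | 1·0+1·6+1·7+2·1 = 15
G: 5·3 = 15 | 1·3+1·6+1·6+2·0 = 15
R: 5·3 = 15 | 1·6+1·1+1·0+2·4 = 15
M: 5·2 = 10 | 1·1+1·2+1·5+2·1 = 10
gcd(5,1,1,1,2) = 1

Coefficients: [5, 1, 1, 1, 2]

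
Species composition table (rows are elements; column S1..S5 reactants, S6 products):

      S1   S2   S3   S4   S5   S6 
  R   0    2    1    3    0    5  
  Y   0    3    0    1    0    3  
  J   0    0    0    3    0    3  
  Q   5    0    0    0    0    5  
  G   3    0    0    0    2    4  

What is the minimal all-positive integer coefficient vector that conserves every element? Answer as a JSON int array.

R: 6·0+4·2+4·1+6·3+3·0 = 30 | 6·5 = 30
Y: 6·0+4·3+4·0+6·1+3·0 = 18 | 6·3 = 18
J: 6·0+4·0+4·0+6·3+3·0 = 18 | 6·3 = 18
Q: 6·5+4·0+4·0+6·0+3·0 = 30 | 6·5 = 30
G: 6·3+4·0+4·0+6·0+3·2 = 24 | 6·4 = 24
gcd(6,4,4,6,3,6) = 1

Coefficients: [6, 4, 4, 6, 3, 6]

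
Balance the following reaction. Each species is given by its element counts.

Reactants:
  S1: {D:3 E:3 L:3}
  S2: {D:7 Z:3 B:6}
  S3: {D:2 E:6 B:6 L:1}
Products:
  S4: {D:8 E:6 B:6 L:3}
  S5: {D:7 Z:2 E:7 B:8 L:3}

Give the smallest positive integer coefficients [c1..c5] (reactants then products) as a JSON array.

D: 3·3+2·7+3·2 = 29 | 1·8+3·7 = 29
Z: 3·0+2·3+3·0 = 6 | 1·0+3·2 = 6
E: 3·3+2·0+3·6 = 27 | 1·6+3·7 = 27
B: 3·0+2·6+3·6 = 30 | 1·6+3·8 = 30
L: 3·3+2·0+3·1 = 12 | 1·3+3·3 = 12
gcd(3,2,3,1,3) = 1

Coefficients: [3, 2, 3, 1, 3]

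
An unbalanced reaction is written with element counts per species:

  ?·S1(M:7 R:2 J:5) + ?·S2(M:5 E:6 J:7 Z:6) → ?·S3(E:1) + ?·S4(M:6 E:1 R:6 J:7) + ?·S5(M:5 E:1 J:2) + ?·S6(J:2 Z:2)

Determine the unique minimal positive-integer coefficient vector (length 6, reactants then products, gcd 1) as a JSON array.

M: 3·7+2·5 = 31 | 6·0+1·6+5·5+6·0 = 31
E: 3·0+2·6 = 12 | 6·1+1·1+5·1+6·0 = 12
R: 3·2+2·0 = 6 | 6·0+1·6+5·0+6·0 = 6
J: 3·5+2·7 = 29 | 6·0+1·7+5·2+6·2 = 29
Z: 3·0+2·6 = 12 | 6·0+1·0+5·0+6·2 = 12
gcd(3,2,6,1,5,6) = 1

Coefficients: [3, 2, 6, 1, 5, 6]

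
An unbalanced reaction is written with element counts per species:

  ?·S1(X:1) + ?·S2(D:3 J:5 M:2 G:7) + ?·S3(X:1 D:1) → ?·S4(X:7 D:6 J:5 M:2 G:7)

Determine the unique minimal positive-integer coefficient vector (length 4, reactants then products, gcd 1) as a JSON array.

Coefficients: [4, 1, 3, 1]

X: 4·1+1·0+3·1 = 7 | 1·7 = 7
D: 4·0+1·3+3·1 = 6 | 1·6 = 6
J: 4·0+1·5+3·0 = 5 | 1·5 = 5
M: 4·0+1·2+3·0 = 2 | 1·2 = 2
G: 4·0+1·7+3·0 = 7 | 1·7 = 7
gcd(4,1,3,1) = 1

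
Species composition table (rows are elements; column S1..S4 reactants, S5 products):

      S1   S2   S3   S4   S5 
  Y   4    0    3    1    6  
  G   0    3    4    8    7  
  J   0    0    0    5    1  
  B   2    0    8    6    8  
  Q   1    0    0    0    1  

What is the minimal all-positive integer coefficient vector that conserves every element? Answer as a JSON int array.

Coefficients: [5, 5, 3, 1, 5]

Y: 5·4+5·0+3·3+1·1 = 30 | 5·6 = 30
G: 5·0+5·3+3·4+1·8 = 35 | 5·7 = 35
J: 5·0+5·0+3·0+1·5 = 5 | 5·1 = 5
B: 5·2+5·0+3·8+1·6 = 40 | 5·8 = 40
Q: 5·1+5·0+3·0+1·0 = 5 | 5·1 = 5
gcd(5,5,3,1,5) = 1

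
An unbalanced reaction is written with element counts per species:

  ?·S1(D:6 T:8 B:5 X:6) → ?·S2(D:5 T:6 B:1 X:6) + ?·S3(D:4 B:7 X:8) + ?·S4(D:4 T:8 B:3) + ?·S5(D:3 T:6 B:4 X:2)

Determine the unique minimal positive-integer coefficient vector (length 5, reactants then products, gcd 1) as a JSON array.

Coefficients: [4, 2, 1, 1, 2]

D: 4·6 = 24 | 2·5+1·4+1·4+2·3 = 24
T: 4·8 = 32 | 2·6+1·0+1·8+2·6 = 32
B: 4·5 = 20 | 2·1+1·7+1·3+2·4 = 20
X: 4·6 = 24 | 2·6+1·8+1·0+2·2 = 24
gcd(4,2,1,1,2) = 1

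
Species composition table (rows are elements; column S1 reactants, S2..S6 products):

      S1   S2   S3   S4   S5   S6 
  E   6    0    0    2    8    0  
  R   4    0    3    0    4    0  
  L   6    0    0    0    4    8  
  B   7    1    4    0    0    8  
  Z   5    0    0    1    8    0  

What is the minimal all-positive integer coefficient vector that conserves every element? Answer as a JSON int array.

E: 6·6 = 36 | 2·0+4·0+6·2+3·8+3·0 = 36
R: 6·4 = 24 | 2·0+4·3+6·0+3·4+3·0 = 24
L: 6·6 = 36 | 2·0+4·0+6·0+3·4+3·8 = 36
B: 6·7 = 42 | 2·1+4·4+6·0+3·0+3·8 = 42
Z: 6·5 = 30 | 2·0+4·0+6·1+3·8+3·0 = 30
gcd(6,2,4,6,3,3) = 1

Coefficients: [6, 2, 4, 6, 3, 3]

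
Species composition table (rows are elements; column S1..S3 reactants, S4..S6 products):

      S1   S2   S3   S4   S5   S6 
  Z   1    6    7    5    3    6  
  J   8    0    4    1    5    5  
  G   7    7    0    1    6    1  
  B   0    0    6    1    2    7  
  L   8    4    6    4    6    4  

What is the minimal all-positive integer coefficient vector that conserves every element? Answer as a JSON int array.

Z: 3·1+3·6+4·7 = 49 | 5·5+6·3+1·6 = 49
J: 3·8+3·0+4·4 = 40 | 5·1+6·5+1·5 = 40
G: 3·7+3·7+4·0 = 42 | 5·1+6·6+1·1 = 42
B: 3·0+3·0+4·6 = 24 | 5·1+6·2+1·7 = 24
L: 3·8+3·4+4·6 = 60 | 5·4+6·6+1·4 = 60
gcd(3,3,4,5,6,1) = 1

Coefficients: [3, 3, 4, 5, 6, 1]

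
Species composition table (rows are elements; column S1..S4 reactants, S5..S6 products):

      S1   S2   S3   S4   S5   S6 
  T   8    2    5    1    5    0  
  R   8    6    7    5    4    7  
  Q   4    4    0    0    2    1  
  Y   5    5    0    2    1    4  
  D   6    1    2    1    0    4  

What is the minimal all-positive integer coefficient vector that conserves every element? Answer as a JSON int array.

T: 1·8+3·2+3·5+1·1 = 30 | 6·5+4·0 = 30
R: 1·8+3·6+3·7+1·5 = 52 | 6·4+4·7 = 52
Q: 1·4+3·4+3·0+1·0 = 16 | 6·2+4·1 = 16
Y: 1·5+3·5+3·0+1·2 = 22 | 6·1+4·4 = 22
D: 1·6+3·1+3·2+1·1 = 16 | 6·0+4·4 = 16
gcd(1,3,3,1,6,4) = 1

Coefficients: [1, 3, 3, 1, 6, 4]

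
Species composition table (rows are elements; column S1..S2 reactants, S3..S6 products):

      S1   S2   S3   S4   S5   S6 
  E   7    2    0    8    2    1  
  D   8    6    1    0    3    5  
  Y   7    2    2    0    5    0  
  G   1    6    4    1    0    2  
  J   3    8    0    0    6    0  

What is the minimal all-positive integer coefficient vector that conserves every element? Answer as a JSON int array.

E: 4·7+3·2 = 34 | 2·0+2·8+6·2+6·1 = 34
D: 4·8+3·6 = 50 | 2·1+2·0+6·3+6·5 = 50
Y: 4·7+3·2 = 34 | 2·2+2·0+6·5+6·0 = 34
G: 4·1+3·6 = 22 | 2·4+2·1+6·0+6·2 = 22
J: 4·3+3·8 = 36 | 2·0+2·0+6·6+6·0 = 36
gcd(4,3,2,2,6,6) = 1

Coefficients: [4, 3, 2, 2, 6, 6]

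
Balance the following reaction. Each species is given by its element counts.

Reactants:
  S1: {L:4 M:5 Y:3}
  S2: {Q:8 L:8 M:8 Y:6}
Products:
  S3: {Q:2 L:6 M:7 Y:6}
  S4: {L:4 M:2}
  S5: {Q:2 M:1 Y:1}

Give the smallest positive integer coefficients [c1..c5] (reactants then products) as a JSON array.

Q: 2·0+2·8 = 16 | 2·2+3·0+6·2 = 16
L: 2·4+2·8 = 24 | 2·6+3·4+6·0 = 24
M: 2·5+2·8 = 26 | 2·7+3·2+6·1 = 26
Y: 2·3+2·6 = 18 | 2·6+3·0+6·1 = 18
gcd(2,2,2,3,6) = 1

Coefficients: [2, 2, 2, 3, 6]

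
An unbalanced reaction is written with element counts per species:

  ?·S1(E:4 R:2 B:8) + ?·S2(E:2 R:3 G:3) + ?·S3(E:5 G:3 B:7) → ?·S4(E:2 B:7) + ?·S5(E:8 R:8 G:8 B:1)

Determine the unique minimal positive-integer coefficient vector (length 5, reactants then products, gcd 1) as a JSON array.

Coefficients: [3, 6, 2, 5, 3]

E: 3·4+6·2+2·5 = 34 | 5·2+3·8 = 34
R: 3·2+6·3+2·0 = 24 | 5·0+3·8 = 24
G: 3·0+6·3+2·3 = 24 | 5·0+3·8 = 24
B: 3·8+6·0+2·7 = 38 | 5·7+3·1 = 38
gcd(3,6,2,5,3) = 1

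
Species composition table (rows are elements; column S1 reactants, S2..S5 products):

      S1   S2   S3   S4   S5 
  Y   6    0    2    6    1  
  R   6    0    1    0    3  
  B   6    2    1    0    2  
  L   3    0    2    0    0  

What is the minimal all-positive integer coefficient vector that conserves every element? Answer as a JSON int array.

Y: 4·6 = 24 | 3·0+6·2+1·6+6·1 = 24
R: 4·6 = 24 | 3·0+6·1+1·0+6·3 = 24
B: 4·6 = 24 | 3·2+6·1+1·0+6·2 = 24
L: 4·3 = 12 | 3·0+6·2+1·0+6·0 = 12
gcd(4,3,6,1,6) = 1

Coefficients: [4, 3, 6, 1, 6]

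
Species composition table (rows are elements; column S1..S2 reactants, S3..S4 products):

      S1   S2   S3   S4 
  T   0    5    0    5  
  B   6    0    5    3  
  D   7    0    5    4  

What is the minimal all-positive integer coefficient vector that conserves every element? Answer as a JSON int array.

Coefficients: [5, 5, 3, 5]

T: 5·0+5·5 = 25 | 3·0+5·5 = 25
B: 5·6+5·0 = 30 | 3·5+5·3 = 30
D: 5·7+5·0 = 35 | 3·5+5·4 = 35
gcd(5,5,3,5) = 1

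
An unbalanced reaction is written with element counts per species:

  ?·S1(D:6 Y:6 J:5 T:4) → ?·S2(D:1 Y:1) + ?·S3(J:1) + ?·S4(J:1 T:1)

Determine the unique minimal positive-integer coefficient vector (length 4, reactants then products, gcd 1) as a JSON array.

D: 1·6 = 6 | 6·1+1·0+4·0 = 6
Y: 1·6 = 6 | 6·1+1·0+4·0 = 6
J: 1·5 = 5 | 6·0+1·1+4·1 = 5
T: 1·4 = 4 | 6·0+1·0+4·1 = 4
gcd(1,6,1,4) = 1

Coefficients: [1, 6, 1, 4]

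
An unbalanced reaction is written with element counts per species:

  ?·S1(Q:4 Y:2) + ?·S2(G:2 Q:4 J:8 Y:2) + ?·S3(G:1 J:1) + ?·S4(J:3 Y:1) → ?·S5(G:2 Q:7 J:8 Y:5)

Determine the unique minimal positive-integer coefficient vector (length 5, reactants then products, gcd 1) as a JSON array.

Coefficients: [6, 1, 6, 6, 4]

G: 6·0+1·2+6·1+6·0 = 8 | 4·2 = 8
Q: 6·4+1·4+6·0+6·0 = 28 | 4·7 = 28
J: 6·0+1·8+6·1+6·3 = 32 | 4·8 = 32
Y: 6·2+1·2+6·0+6·1 = 20 | 4·5 = 20
gcd(6,1,6,6,4) = 1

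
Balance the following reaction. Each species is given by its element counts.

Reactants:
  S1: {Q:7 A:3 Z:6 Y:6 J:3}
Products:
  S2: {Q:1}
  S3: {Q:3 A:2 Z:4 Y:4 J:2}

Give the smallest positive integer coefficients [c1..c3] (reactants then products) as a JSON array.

Coefficients: [2, 5, 3]

Q: 2·7 = 14 | 5·1+3·3 = 14
A: 2·3 = 6 | 5·0+3·2 = 6
Z: 2·6 = 12 | 5·0+3·4 = 12
Y: 2·6 = 12 | 5·0+3·4 = 12
J: 2·3 = 6 | 5·0+3·2 = 6
gcd(2,5,3) = 1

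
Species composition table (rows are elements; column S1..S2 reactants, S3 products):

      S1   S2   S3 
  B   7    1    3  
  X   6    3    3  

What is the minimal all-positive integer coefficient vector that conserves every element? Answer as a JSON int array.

Coefficients: [2, 1, 5]

B: 2·7+1·1 = 15 | 5·3 = 15
X: 2·6+1·3 = 15 | 5·3 = 15
gcd(2,1,5) = 1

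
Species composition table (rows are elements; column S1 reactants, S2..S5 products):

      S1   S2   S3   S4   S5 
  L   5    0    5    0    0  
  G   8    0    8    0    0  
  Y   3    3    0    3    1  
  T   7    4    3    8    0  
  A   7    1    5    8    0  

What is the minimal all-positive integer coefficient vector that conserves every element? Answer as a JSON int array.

L: 6·5 = 30 | 4·0+6·5+1·0+3·0 = 30
G: 6·8 = 48 | 4·0+6·8+1·0+3·0 = 48
Y: 6·3 = 18 | 4·3+6·0+1·3+3·1 = 18
T: 6·7 = 42 | 4·4+6·3+1·8+3·0 = 42
A: 6·7 = 42 | 4·1+6·5+1·8+3·0 = 42
gcd(6,4,6,1,3) = 1

Coefficients: [6, 4, 6, 1, 3]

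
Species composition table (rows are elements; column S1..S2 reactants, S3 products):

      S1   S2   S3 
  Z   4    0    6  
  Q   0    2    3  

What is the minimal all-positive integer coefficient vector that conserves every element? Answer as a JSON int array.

Z: 3·4+3·0 = 12 | 2·6 = 12
Q: 3·0+3·2 = 6 | 2·3 = 6
gcd(3,3,2) = 1

Coefficients: [3, 3, 2]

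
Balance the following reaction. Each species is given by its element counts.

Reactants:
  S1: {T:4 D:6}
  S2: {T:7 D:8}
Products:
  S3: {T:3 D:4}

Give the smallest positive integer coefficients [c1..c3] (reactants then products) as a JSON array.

Coefficients: [2, 1, 5]

T: 2·4+1·7 = 15 | 5·3 = 15
D: 2·6+1·8 = 20 | 5·4 = 20
gcd(2,1,5) = 1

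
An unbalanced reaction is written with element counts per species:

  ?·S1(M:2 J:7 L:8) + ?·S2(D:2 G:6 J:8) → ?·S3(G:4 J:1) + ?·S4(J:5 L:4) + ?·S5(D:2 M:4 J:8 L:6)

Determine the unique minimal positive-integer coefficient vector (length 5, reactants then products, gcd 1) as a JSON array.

Coefficients: [4, 2, 3, 5, 2]

D: 4·0+2·2 = 4 | 3·0+5·0+2·2 = 4
G: 4·0+2·6 = 12 | 3·4+5·0+2·0 = 12
M: 4·2+2·0 = 8 | 3·0+5·0+2·4 = 8
J: 4·7+2·8 = 44 | 3·1+5·5+2·8 = 44
L: 4·8+2·0 = 32 | 3·0+5·4+2·6 = 32
gcd(4,2,3,5,2) = 1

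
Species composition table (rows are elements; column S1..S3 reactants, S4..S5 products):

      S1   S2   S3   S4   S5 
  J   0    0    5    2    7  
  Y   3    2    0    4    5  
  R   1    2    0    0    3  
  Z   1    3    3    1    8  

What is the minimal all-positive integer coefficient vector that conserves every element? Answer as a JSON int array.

Coefficients: [6, 3, 6, 1, 4]

J: 6·0+3·0+6·5 = 30 | 1·2+4·7 = 30
Y: 6·3+3·2+6·0 = 24 | 1·4+4·5 = 24
R: 6·1+3·2+6·0 = 12 | 1·0+4·3 = 12
Z: 6·1+3·3+6·3 = 33 | 1·1+4·8 = 33
gcd(6,3,6,1,4) = 1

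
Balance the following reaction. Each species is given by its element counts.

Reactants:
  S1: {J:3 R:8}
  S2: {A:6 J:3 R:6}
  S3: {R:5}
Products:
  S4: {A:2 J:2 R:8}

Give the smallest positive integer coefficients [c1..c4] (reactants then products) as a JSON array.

Coefficients: [1, 1, 2, 3]

A: 1·0+1·6+2·0 = 6 | 3·2 = 6
J: 1·3+1·3+2·0 = 6 | 3·2 = 6
R: 1·8+1·6+2·5 = 24 | 3·8 = 24
gcd(1,1,2,3) = 1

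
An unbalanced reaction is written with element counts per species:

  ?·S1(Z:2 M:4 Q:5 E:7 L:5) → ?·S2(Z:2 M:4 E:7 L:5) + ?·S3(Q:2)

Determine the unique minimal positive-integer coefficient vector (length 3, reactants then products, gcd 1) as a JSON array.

Coefficients: [2, 2, 5]

Z: 2·2 = 4 | 2·2+5·0 = 4
M: 2·4 = 8 | 2·4+5·0 = 8
Q: 2·5 = 10 | 2·0+5·2 = 10
E: 2·7 = 14 | 2·7+5·0 = 14
L: 2·5 = 10 | 2·5+5·0 = 10
gcd(2,2,5) = 1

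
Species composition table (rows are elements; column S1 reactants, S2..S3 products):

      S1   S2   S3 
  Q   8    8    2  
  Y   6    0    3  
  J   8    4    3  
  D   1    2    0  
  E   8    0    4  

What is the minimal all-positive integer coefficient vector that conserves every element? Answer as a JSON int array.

Q: 2·8 = 16 | 1·8+4·2 = 16
Y: 2·6 = 12 | 1·0+4·3 = 12
J: 2·8 = 16 | 1·4+4·3 = 16
D: 2·1 = 2 | 1·2+4·0 = 2
E: 2·8 = 16 | 1·0+4·4 = 16
gcd(2,1,4) = 1

Coefficients: [2, 1, 4]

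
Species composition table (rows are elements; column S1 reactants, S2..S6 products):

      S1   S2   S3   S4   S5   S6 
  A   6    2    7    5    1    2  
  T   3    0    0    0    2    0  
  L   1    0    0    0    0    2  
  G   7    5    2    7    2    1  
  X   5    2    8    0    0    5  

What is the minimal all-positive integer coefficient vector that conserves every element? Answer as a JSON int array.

A: 4·6 = 24 | 1·2+1·7+1·5+6·1+2·2 = 24
T: 4·3 = 12 | 1·0+1·0+1·0+6·2+2·0 = 12
L: 4·1 = 4 | 1·0+1·0+1·0+6·0+2·2 = 4
G: 4·7 = 28 | 1·5+1·2+1·7+6·2+2·1 = 28
X: 4·5 = 20 | 1·2+1·8+1·0+6·0+2·5 = 20
gcd(4,1,1,1,6,2) = 1

Coefficients: [4, 1, 1, 1, 6, 2]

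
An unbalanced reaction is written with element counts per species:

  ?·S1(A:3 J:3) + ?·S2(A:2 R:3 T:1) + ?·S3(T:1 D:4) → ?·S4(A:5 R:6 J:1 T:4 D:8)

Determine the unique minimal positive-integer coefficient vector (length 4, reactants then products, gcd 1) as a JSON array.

A: 1·3+6·2+6·0 = 15 | 3·5 = 15
R: 1·0+6·3+6·0 = 18 | 3·6 = 18
J: 1·3+6·0+6·0 = 3 | 3·1 = 3
T: 1·0+6·1+6·1 = 12 | 3·4 = 12
D: 1·0+6·0+6·4 = 24 | 3·8 = 24
gcd(1,6,6,3) = 1

Coefficients: [1, 6, 6, 3]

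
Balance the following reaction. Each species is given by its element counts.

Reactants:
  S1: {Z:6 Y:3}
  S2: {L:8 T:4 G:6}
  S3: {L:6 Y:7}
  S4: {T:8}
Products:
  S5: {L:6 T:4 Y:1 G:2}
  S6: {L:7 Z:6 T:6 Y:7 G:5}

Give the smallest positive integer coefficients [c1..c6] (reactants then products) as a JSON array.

L: 4·0+5·8+3·6+3·0 = 58 | 5·6+4·7 = 58
Z: 4·6+5·0+3·0+3·0 = 24 | 5·0+4·6 = 24
T: 4·0+5·4+3·0+3·8 = 44 | 5·4+4·6 = 44
Y: 4·3+5·0+3·7+3·0 = 33 | 5·1+4·7 = 33
G: 4·0+5·6+3·0+3·0 = 30 | 5·2+4·5 = 30
gcd(4,5,3,3,5,4) = 1

Coefficients: [4, 5, 3, 3, 5, 4]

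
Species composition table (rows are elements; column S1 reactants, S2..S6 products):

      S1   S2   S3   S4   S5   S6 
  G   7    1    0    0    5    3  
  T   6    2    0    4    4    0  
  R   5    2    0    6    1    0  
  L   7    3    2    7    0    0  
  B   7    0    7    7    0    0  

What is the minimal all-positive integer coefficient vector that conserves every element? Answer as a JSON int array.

Coefficients: [5, 5, 3, 2, 3, 5]

G: 5·7 = 35 | 5·1+3·0+2·0+3·5+5·3 = 35
T: 5·6 = 30 | 5·2+3·0+2·4+3·4+5·0 = 30
R: 5·5 = 25 | 5·2+3·0+2·6+3·1+5·0 = 25
L: 5·7 = 35 | 5·3+3·2+2·7+3·0+5·0 = 35
B: 5·7 = 35 | 5·0+3·7+2·7+3·0+5·0 = 35
gcd(5,5,3,2,3,5) = 1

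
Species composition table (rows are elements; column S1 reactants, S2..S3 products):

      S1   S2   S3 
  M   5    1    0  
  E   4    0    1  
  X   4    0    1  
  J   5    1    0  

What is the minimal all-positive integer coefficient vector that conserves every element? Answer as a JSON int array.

M: 1·5 = 5 | 5·1+4·0 = 5
E: 1·4 = 4 | 5·0+4·1 = 4
X: 1·4 = 4 | 5·0+4·1 = 4
J: 1·5 = 5 | 5·1+4·0 = 5
gcd(1,5,4) = 1

Coefficients: [1, 5, 4]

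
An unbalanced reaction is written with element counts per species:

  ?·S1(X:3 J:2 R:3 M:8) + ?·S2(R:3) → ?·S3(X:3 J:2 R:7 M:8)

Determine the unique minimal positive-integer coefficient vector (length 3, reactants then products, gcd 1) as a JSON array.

X: 3·3+4·0 = 9 | 3·3 = 9
J: 3·2+4·0 = 6 | 3·2 = 6
R: 3·3+4·3 = 21 | 3·7 = 21
M: 3·8+4·0 = 24 | 3·8 = 24
gcd(3,4,3) = 1

Coefficients: [3, 4, 3]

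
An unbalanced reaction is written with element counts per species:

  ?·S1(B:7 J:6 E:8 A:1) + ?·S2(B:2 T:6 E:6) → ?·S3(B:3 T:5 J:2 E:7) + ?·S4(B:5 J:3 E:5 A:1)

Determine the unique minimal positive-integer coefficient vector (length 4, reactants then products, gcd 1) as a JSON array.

B: 4·7+5·2 = 38 | 6·3+4·5 = 38
T: 4·0+5·6 = 30 | 6·5+4·0 = 30
J: 4·6+5·0 = 24 | 6·2+4·3 = 24
E: 4·8+5·6 = 62 | 6·7+4·5 = 62
A: 4·1+5·0 = 4 | 6·0+4·1 = 4
gcd(4,5,6,4) = 1

Coefficients: [4, 5, 6, 4]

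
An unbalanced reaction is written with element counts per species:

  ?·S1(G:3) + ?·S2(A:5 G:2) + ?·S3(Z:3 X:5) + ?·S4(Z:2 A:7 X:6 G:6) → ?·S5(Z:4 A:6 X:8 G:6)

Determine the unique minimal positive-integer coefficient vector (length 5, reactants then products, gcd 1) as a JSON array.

Z: 4·0+3·0+6·3+3·2 = 24 | 6·4 = 24
A: 4·0+3·5+6·0+3·7 = 36 | 6·6 = 36
X: 4·0+3·0+6·5+3·6 = 48 | 6·8 = 48
G: 4·3+3·2+6·0+3·6 = 36 | 6·6 = 36
gcd(4,3,6,3,6) = 1

Coefficients: [4, 3, 6, 3, 6]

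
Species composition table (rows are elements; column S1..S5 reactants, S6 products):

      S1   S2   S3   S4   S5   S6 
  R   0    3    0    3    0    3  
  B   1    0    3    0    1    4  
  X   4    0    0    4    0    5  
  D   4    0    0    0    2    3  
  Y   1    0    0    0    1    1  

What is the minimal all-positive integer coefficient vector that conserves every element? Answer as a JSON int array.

Coefficients: [2, 1, 4, 3, 2, 4]

R: 2·0+1·3+4·0+3·3+2·0 = 12 | 4·3 = 12
B: 2·1+1·0+4·3+3·0+2·1 = 16 | 4·4 = 16
X: 2·4+1·0+4·0+3·4+2·0 = 20 | 4·5 = 20
D: 2·4+1·0+4·0+3·0+2·2 = 12 | 4·3 = 12
Y: 2·1+1·0+4·0+3·0+2·1 = 4 | 4·1 = 4
gcd(2,1,4,3,2,4) = 1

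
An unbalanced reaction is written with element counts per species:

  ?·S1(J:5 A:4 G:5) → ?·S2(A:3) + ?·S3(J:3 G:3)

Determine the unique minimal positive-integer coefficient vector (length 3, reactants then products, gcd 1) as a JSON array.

Coefficients: [3, 4, 5]

J: 3·5 = 15 | 4·0+5·3 = 15
A: 3·4 = 12 | 4·3+5·0 = 12
G: 3·5 = 15 | 4·0+5·3 = 15
gcd(3,4,5) = 1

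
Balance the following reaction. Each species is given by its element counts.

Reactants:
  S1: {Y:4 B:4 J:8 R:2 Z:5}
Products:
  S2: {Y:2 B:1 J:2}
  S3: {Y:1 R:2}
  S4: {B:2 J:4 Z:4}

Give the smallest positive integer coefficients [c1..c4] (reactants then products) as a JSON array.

Y: 4·4 = 16 | 6·2+4·1+5·0 = 16
B: 4·4 = 16 | 6·1+4·0+5·2 = 16
J: 4·8 = 32 | 6·2+4·0+5·4 = 32
R: 4·2 = 8 | 6·0+4·2+5·0 = 8
Z: 4·5 = 20 | 6·0+4·0+5·4 = 20
gcd(4,6,4,5) = 1

Coefficients: [4, 6, 4, 5]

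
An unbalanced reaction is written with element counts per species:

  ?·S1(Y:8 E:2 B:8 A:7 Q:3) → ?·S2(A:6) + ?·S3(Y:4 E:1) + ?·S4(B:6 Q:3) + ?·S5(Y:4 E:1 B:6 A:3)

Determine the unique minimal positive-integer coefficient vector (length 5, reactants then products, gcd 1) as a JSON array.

Y: 3·8 = 24 | 3·0+5·4+3·0+1·4 = 24
E: 3·2 = 6 | 3·0+5·1+3·0+1·1 = 6
B: 3·8 = 24 | 3·0+5·0+3·6+1·6 = 24
A: 3·7 = 21 | 3·6+5·0+3·0+1·3 = 21
Q: 3·3 = 9 | 3·0+5·0+3·3+1·0 = 9
gcd(3,3,5,3,1) = 1

Coefficients: [3, 3, 5, 3, 1]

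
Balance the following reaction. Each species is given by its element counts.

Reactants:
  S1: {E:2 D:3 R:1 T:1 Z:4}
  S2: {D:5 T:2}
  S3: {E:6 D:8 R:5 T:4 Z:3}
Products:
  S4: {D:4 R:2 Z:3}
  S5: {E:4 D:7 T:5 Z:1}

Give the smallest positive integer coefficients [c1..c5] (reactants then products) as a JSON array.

E: 3·2+4·0+1·6 = 12 | 4·0+3·4 = 12
D: 3·3+4·5+1·8 = 37 | 4·4+3·7 = 37
R: 3·1+4·0+1·5 = 8 | 4·2+3·0 = 8
T: 3·1+4·2+1·4 = 15 | 4·0+3·5 = 15
Z: 3·4+4·0+1·3 = 15 | 4·3+3·1 = 15
gcd(3,4,1,4,3) = 1

Coefficients: [3, 4, 1, 4, 3]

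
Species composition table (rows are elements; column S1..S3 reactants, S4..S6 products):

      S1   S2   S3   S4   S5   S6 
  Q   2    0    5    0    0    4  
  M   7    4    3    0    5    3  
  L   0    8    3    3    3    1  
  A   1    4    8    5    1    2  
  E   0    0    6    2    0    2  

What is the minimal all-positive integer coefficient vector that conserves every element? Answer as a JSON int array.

Q: 2·2+3·0+4·5 = 24 | 6·0+4·0+6·4 = 24
M: 2·7+3·4+4·3 = 38 | 6·0+4·5+6·3 = 38
L: 2·0+3·8+4·3 = 36 | 6·3+4·3+6·1 = 36
A: 2·1+3·4+4·8 = 46 | 6·5+4·1+6·2 = 46
E: 2·0+3·0+4·6 = 24 | 6·2+4·0+6·2 = 24
gcd(2,3,4,6,4,6) = 1

Coefficients: [2, 3, 4, 6, 4, 6]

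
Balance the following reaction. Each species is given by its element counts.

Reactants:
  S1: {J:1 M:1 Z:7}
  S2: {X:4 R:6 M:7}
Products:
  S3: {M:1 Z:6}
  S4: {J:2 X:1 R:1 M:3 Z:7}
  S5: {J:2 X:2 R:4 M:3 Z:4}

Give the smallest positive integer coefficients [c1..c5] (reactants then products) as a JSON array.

J: 6·1+1·0 = 6 | 4·0+2·2+1·2 = 6
X: 6·0+1·4 = 4 | 4·0+2·1+1·2 = 4
R: 6·0+1·6 = 6 | 4·0+2·1+1·4 = 6
M: 6·1+1·7 = 13 | 4·1+2·3+1·3 = 13
Z: 6·7+1·0 = 42 | 4·6+2·7+1·4 = 42
gcd(6,1,4,2,1) = 1

Coefficients: [6, 1, 4, 2, 1]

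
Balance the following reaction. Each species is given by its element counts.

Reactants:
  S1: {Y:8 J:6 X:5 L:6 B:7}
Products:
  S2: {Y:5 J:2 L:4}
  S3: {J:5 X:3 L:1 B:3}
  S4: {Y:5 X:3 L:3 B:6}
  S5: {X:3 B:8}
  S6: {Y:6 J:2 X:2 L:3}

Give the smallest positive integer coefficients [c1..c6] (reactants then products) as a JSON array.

Y: 6·8 = 48 | 5·5+4·0+1·5+3·0+3·6 = 48
J: 6·6 = 36 | 5·2+4·5+1·0+3·0+3·2 = 36
X: 6·5 = 30 | 5·0+4·3+1·3+3·3+3·2 = 30
L: 6·6 = 36 | 5·4+4·1+1·3+3·0+3·3 = 36
B: 6·7 = 42 | 5·0+4·3+1·6+3·8+3·0 = 42
gcd(6,5,4,1,3,3) = 1

Coefficients: [6, 5, 4, 1, 3, 3]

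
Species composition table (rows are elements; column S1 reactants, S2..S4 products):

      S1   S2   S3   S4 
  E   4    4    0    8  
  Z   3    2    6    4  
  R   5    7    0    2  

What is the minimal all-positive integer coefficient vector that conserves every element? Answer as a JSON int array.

E: 6·4 = 24 | 4·4+1·0+1·8 = 24
Z: 6·3 = 18 | 4·2+1·6+1·4 = 18
R: 6·5 = 30 | 4·7+1·0+1·2 = 30
gcd(6,4,1,1) = 1

Coefficients: [6, 4, 1, 1]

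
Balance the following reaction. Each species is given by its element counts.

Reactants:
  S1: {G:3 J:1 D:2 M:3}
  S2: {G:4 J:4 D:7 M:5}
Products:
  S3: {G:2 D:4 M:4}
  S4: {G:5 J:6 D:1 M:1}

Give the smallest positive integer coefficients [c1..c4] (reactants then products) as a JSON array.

G: 4·3+2·4 = 20 | 5·2+2·5 = 20
J: 4·1+2·4 = 12 | 5·0+2·6 = 12
D: 4·2+2·7 = 22 | 5·4+2·1 = 22
M: 4·3+2·5 = 22 | 5·4+2·1 = 22
gcd(4,2,5,2) = 1

Coefficients: [4, 2, 5, 2]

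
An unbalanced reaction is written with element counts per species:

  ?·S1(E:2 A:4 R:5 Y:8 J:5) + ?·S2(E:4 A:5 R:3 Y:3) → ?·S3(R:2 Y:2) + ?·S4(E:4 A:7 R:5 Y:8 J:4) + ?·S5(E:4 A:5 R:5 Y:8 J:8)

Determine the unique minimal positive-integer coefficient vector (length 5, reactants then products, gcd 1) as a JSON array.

E: 4·2+2·4 = 16 | 3·0+3·4+1·4 = 16
A: 4·4+2·5 = 26 | 3·0+3·7+1·5 = 26
R: 4·5+2·3 = 26 | 3·2+3·5+1·5 = 26
Y: 4·8+2·3 = 38 | 3·2+3·8+1·8 = 38
J: 4·5+2·0 = 20 | 3·0+3·4+1·8 = 20
gcd(4,2,3,3,1) = 1

Coefficients: [4, 2, 3, 3, 1]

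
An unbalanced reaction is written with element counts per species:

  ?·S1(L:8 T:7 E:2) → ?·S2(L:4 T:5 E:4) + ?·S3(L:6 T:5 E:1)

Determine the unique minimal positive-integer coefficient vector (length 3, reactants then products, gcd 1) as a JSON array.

L: 5·8 = 40 | 1·4+6·6 = 40
T: 5·7 = 35 | 1·5+6·5 = 35
E: 5·2 = 10 | 1·4+6·1 = 10
gcd(5,1,6) = 1

Coefficients: [5, 1, 6]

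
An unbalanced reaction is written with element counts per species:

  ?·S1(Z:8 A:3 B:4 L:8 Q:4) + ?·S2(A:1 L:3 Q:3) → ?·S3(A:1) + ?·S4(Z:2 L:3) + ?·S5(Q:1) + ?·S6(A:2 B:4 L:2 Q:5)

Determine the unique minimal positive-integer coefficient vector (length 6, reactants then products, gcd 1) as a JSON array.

Coefficients: [1, 2, 3, 4, 5, 1]

Z: 1·8+2·0 = 8 | 3·0+4·2+5·0+1·0 = 8
A: 1·3+2·1 = 5 | 3·1+4·0+5·0+1·2 = 5
B: 1·4+2·0 = 4 | 3·0+4·0+5·0+1·4 = 4
L: 1·8+2·3 = 14 | 3·0+4·3+5·0+1·2 = 14
Q: 1·4+2·3 = 10 | 3·0+4·0+5·1+1·5 = 10
gcd(1,2,3,4,5,1) = 1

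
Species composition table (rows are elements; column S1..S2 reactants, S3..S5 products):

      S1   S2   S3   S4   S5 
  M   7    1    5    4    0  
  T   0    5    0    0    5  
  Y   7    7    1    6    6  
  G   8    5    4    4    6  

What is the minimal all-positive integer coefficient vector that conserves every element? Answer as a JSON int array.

M: 5·7+4·1 = 39 | 3·5+6·4+4·0 = 39
T: 5·0+4·5 = 20 | 3·0+6·0+4·5 = 20
Y: 5·7+4·7 = 63 | 3·1+6·6+4·6 = 63
G: 5·8+4·5 = 60 | 3·4+6·4+4·6 = 60
gcd(5,4,3,6,4) = 1

Coefficients: [5, 4, 3, 6, 4]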